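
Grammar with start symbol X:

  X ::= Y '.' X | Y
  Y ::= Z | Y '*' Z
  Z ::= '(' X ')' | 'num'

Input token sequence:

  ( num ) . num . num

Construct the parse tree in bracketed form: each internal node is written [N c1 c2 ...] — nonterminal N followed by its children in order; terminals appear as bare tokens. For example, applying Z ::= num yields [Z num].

[X [Y [Z ( [X [Y [Z num]]] )]] . [X [Y [Z num]] . [X [Y [Z num]]]]]

X
Y . X
Z . X
( X ) . X
( Y ) . X
( Z ) . X
( num ) . X
( num ) . Y . X
( num ) . Z . X
( num ) . num . X
( num ) . num . Y
( num ) . num . Z
( num ) . num . num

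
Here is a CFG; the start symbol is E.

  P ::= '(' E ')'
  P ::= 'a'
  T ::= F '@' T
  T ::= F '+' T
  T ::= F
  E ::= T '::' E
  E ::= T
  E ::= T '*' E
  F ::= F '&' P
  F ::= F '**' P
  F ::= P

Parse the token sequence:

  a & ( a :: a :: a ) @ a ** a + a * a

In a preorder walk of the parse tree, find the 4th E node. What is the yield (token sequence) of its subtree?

a

[E [T [F [F [P a]] & [P ( [E [T [F [P a]]] :: [E [T [F [P a]]] :: [E [T [F [P a]]]]]] )]] @ [T [F [F [P a]] ** [P a]] + [T [F [P a]]]]] * [E [T [F [P a]]]]]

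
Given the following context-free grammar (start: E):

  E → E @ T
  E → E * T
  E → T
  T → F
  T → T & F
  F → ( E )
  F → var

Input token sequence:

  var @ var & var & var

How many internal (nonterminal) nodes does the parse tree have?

10

[E [E [T [F var]]] @ [T [T [T [F var]] & [F var]] & [F var]]]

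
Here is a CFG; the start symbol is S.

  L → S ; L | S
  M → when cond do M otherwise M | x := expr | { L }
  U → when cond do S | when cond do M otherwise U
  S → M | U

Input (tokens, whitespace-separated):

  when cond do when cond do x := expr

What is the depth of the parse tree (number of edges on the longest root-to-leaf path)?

6

[S [U when cond do [S [U when cond do [S [M x := expr]]]]]]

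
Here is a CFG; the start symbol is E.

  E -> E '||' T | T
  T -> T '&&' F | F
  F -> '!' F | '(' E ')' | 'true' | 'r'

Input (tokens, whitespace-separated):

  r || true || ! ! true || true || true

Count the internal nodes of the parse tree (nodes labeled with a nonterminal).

17

[E [E [E [E [E [T [F r]]] || [T [F true]]] || [T [F ! [F ! [F true]]]]] || [T [F true]]] || [T [F true]]]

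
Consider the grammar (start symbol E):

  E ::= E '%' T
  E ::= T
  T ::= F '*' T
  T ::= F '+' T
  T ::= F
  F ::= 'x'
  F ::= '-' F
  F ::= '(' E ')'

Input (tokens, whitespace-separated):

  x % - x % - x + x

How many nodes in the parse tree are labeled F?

[E [E [E [T [F x]]] % [T [F - [F x]]]] % [T [F - [F x]] + [T [F x]]]]

6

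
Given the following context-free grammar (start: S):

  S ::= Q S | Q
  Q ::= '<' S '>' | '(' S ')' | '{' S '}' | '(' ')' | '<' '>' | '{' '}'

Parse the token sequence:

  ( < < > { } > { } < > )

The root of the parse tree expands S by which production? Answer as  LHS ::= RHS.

[S [Q ( [S [Q < [S [Q < >] [S [Q { }]]] >] [S [Q { }] [S [Q < >]]]] )]]

S ::= Q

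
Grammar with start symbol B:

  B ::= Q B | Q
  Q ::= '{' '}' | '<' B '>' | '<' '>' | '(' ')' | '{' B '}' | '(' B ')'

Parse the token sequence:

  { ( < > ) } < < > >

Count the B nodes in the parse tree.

5

[B [Q { [B [Q ( [B [Q < >]] )]] }] [B [Q < [B [Q < >]] >]]]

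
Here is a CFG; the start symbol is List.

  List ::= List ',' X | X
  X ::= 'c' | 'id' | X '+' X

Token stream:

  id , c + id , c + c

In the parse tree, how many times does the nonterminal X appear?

[List [List [List [X id]] , [X [X c] + [X id]]] , [X [X c] + [X c]]]

7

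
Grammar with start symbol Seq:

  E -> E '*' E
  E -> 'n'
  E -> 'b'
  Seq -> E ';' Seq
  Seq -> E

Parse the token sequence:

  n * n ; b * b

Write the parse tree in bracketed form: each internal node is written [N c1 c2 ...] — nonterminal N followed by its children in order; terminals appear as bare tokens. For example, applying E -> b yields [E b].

[Seq [E [E n] * [E n]] ; [Seq [E [E b] * [E b]]]]

Seq
E ; Seq
E * E ; Seq
n * E ; Seq
n * n ; Seq
n * n ; E
n * n ; E * E
n * n ; b * E
n * n ; b * b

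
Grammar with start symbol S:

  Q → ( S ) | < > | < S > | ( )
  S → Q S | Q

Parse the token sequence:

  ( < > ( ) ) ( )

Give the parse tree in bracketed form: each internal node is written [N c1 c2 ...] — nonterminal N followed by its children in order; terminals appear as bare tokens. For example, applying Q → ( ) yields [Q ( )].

[S [Q ( [S [Q < >] [S [Q ( )]]] )] [S [Q ( )]]]

S
Q S
( S ) S
( Q S ) S
( < > S ) S
( < > Q ) S
( < > ( ) ) S
( < > ( ) ) Q
( < > ( ) ) ( )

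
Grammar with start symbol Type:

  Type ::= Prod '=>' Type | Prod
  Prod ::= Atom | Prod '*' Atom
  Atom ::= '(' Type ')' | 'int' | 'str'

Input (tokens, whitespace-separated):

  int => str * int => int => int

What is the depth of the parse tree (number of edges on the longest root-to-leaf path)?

[Type [Prod [Atom int]] => [Type [Prod [Prod [Atom str]] * [Atom int]] => [Type [Prod [Atom int]] => [Type [Prod [Atom int]]]]]]

6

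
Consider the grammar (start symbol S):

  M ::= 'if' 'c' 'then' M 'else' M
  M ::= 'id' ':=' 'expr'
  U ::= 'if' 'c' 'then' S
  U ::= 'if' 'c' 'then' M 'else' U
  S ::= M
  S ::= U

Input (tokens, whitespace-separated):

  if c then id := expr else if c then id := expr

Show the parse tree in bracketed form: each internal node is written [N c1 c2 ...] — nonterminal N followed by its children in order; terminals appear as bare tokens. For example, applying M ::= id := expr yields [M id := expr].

[S [U if c then [M id := expr] else [U if c then [S [M id := expr]]]]]

S
U
if c then M else U
if c then id := expr else U
if c then id := expr else if c then S
if c then id := expr else if c then M
if c then id := expr else if c then id := expr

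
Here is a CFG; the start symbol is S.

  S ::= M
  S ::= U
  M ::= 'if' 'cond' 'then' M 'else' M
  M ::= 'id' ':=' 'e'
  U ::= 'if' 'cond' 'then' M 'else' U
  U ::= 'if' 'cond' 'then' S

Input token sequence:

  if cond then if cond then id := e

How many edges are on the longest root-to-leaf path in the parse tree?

[S [U if cond then [S [U if cond then [S [M id := e]]]]]]

6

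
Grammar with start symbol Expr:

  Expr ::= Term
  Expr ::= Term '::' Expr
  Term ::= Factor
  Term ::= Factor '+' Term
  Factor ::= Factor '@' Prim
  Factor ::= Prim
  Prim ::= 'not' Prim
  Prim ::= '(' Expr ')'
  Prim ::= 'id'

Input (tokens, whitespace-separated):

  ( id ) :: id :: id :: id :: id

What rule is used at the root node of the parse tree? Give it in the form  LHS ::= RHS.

[Expr [Term [Factor [Prim ( [Expr [Term [Factor [Prim id]]]] )]]] :: [Expr [Term [Factor [Prim id]]] :: [Expr [Term [Factor [Prim id]]] :: [Expr [Term [Factor [Prim id]]] :: [Expr [Term [Factor [Prim id]]]]]]]]

Expr ::= Term '::' Expr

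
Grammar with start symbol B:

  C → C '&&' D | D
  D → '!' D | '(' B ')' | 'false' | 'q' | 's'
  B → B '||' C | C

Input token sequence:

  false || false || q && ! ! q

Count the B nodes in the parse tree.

[B [B [B [C [D false]]] || [C [D false]]] || [C [C [D q]] && [D ! [D ! [D q]]]]]

3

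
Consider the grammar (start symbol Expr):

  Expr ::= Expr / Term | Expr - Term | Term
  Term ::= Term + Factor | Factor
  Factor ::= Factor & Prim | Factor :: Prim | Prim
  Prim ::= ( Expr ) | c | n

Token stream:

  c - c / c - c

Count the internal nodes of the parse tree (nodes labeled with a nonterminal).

[Expr [Expr [Expr [Expr [Term [Factor [Prim c]]]] - [Term [Factor [Prim c]]]] / [Term [Factor [Prim c]]]] - [Term [Factor [Prim c]]]]

16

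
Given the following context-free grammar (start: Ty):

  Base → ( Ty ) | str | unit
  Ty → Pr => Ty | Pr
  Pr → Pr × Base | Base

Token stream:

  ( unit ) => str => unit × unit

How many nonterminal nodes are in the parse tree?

14

[Ty [Pr [Base ( [Ty [Pr [Base unit]]] )]] => [Ty [Pr [Base str]] => [Ty [Pr [Pr [Base unit]] × [Base unit]]]]]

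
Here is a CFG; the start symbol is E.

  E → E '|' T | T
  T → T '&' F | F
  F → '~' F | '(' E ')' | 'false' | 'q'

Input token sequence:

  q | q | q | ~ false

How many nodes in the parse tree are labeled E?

4

[E [E [E [E [T [F q]]] | [T [F q]]] | [T [F q]]] | [T [F ~ [F false]]]]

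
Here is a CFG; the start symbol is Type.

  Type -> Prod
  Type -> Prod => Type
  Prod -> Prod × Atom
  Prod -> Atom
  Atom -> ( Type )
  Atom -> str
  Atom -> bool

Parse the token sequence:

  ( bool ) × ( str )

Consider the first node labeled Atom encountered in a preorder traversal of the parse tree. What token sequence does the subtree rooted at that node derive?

[Type [Prod [Prod [Atom ( [Type [Prod [Atom bool]]] )]] × [Atom ( [Type [Prod [Atom str]]] )]]]

( bool )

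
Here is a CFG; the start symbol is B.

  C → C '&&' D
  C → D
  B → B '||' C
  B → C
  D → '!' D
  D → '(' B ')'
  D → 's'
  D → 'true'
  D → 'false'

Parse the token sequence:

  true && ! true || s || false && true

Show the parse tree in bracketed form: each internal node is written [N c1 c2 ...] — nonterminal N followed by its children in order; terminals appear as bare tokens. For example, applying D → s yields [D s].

B
B || C
B || C || C
C || C || C
C && D || C || C
D && D || C || C
true && D || C || C
true && ! D || C || C
true && ! true || C || C
true && ! true || D || C
true && ! true || s || C
true && ! true || s || C && D
true && ! true || s || D && D
true && ! true || s || false && D
true && ! true || s || false && true

[B [B [B [C [C [D true]] && [D ! [D true]]]] || [C [D s]]] || [C [C [D false]] && [D true]]]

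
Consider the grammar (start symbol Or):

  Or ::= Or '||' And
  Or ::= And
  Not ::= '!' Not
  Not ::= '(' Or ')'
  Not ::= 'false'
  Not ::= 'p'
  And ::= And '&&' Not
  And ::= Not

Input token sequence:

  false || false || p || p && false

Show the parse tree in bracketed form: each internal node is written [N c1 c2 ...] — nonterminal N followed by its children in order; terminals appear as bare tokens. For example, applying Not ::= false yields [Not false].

Or
Or || And
Or || And || And
Or || And || And || And
And || And || And || And
Not || And || And || And
false || And || And || And
false || Not || And || And
false || false || And || And
false || false || Not || And
false || false || p || And
false || false || p || And && Not
false || false || p || Not && Not
false || false || p || p && Not
false || false || p || p && false

[Or [Or [Or [Or [And [Not false]]] || [And [Not false]]] || [And [Not p]]] || [And [And [Not p]] && [Not false]]]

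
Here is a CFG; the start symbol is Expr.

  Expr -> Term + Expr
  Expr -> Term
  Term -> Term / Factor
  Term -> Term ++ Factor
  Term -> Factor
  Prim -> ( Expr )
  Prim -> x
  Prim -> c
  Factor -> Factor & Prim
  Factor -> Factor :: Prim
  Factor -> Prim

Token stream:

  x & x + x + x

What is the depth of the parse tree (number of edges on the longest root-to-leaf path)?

[Expr [Term [Factor [Factor [Prim x]] & [Prim x]]] + [Expr [Term [Factor [Prim x]]] + [Expr [Term [Factor [Prim x]]]]]]

6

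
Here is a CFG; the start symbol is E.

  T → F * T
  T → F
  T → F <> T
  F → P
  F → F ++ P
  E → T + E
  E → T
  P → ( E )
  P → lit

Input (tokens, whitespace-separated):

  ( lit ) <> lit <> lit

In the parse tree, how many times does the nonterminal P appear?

4

[E [T [F [P ( [E [T [F [P lit]]]] )]] <> [T [F [P lit]] <> [T [F [P lit]]]]]]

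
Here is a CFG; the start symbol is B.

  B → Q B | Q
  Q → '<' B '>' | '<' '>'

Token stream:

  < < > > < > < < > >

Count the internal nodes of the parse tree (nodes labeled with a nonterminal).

[B [Q < [B [Q < >]] >] [B [Q < >] [B [Q < [B [Q < >]] >]]]]

10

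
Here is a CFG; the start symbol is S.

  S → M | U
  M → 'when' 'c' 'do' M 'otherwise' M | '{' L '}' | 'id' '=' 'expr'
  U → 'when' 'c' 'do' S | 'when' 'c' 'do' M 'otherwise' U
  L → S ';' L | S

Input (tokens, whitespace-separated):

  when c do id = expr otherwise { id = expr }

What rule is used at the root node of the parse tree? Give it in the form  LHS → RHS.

S → M

[S [M when c do [M id = expr] otherwise [M { [L [S [M id = expr]]] }]]]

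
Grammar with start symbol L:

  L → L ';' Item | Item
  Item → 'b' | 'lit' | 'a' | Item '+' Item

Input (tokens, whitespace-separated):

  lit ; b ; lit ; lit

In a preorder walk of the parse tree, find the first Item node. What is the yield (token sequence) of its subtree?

[L [L [L [L [Item lit]] ; [Item b]] ; [Item lit]] ; [Item lit]]

lit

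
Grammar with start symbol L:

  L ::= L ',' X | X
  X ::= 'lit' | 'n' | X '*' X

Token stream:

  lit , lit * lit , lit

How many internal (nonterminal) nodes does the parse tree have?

[L [L [L [X lit]] , [X [X lit] * [X lit]]] , [X lit]]

8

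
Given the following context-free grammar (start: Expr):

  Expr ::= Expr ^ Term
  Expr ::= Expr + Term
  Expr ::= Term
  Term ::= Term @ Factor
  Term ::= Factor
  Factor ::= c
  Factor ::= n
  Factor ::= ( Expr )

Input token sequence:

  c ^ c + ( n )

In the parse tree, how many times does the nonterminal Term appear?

4

[Expr [Expr [Expr [Term [Factor c]]] ^ [Term [Factor c]]] + [Term [Factor ( [Expr [Term [Factor n]]] )]]]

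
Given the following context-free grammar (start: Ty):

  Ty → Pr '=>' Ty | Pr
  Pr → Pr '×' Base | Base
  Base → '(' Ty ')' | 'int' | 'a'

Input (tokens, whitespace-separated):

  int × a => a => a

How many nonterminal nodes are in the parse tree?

11

[Ty [Pr [Pr [Base int]] × [Base a]] => [Ty [Pr [Base a]] => [Ty [Pr [Base a]]]]]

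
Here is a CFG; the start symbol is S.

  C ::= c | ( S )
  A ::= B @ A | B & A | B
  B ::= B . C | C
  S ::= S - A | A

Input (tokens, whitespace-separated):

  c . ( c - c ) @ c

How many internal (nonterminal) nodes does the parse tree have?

[S [A [B [B [C c]] . [C ( [S [S [A [B [C c]]]] - [A [B [C c]]]] )]] @ [A [B [C c]]]]]

17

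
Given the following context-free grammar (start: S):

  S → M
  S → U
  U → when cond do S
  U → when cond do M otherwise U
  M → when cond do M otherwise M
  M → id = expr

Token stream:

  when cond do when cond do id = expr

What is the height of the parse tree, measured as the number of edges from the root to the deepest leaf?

[S [U when cond do [S [U when cond do [S [M id = expr]]]]]]

6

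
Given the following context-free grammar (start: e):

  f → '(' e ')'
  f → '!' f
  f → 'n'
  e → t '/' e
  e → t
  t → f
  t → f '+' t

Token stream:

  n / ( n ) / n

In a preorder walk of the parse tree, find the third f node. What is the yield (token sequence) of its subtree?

[e [t [f n]] / [e [t [f ( [e [t [f n]]] )]] / [e [t [f n]]]]]

n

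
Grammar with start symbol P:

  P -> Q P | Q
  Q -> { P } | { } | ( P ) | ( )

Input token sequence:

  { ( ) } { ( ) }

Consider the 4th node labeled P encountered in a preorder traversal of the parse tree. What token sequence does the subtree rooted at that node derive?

[P [Q { [P [Q ( )]] }] [P [Q { [P [Q ( )]] }]]]

( )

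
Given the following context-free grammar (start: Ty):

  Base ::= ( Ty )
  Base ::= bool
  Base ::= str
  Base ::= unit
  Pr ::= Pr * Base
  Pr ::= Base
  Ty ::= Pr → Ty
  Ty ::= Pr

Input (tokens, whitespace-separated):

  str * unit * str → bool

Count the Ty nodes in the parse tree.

2

[Ty [Pr [Pr [Pr [Base str]] * [Base unit]] * [Base str]] → [Ty [Pr [Base bool]]]]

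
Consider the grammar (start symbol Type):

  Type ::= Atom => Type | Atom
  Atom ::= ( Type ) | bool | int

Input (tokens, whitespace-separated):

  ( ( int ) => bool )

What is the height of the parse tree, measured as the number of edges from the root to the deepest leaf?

[Type [Atom ( [Type [Atom ( [Type [Atom int]] )] => [Type [Atom bool]]] )]]

6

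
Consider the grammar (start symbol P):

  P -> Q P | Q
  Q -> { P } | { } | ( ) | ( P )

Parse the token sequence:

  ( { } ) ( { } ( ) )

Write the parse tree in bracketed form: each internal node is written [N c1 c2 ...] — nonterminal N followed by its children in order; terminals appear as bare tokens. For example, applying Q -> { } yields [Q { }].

P
Q P
( P ) P
( Q ) P
( { } ) P
( { } ) Q
( { } ) ( P )
( { } ) ( Q P )
( { } ) ( { } P )
( { } ) ( { } Q )
( { } ) ( { } ( ) )

[P [Q ( [P [Q { }]] )] [P [Q ( [P [Q { }] [P [Q ( )]]] )]]]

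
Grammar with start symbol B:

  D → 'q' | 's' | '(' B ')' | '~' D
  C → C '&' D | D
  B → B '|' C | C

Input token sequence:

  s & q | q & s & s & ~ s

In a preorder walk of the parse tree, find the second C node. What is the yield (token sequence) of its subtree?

[B [B [C [C [D s]] & [D q]]] | [C [C [C [C [D q]] & [D s]] & [D s]] & [D ~ [D s]]]]

s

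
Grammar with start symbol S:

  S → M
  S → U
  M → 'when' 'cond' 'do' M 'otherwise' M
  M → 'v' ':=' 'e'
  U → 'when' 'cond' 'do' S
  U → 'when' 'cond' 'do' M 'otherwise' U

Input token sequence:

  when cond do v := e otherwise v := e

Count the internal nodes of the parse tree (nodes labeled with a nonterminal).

[S [M when cond do [M v := e] otherwise [M v := e]]]

4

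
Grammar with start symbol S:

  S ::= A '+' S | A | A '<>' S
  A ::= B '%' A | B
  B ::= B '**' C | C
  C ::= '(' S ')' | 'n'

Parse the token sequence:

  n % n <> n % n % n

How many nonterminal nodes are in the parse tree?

17

[S [A [B [C n]] % [A [B [C n]]]] <> [S [A [B [C n]] % [A [B [C n]] % [A [B [C n]]]]]]]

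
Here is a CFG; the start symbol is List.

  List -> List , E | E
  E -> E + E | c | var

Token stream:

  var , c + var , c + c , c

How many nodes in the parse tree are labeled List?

[List [List [List [List [E var]] , [E [E c] + [E var]]] , [E [E c] + [E c]]] , [E c]]

4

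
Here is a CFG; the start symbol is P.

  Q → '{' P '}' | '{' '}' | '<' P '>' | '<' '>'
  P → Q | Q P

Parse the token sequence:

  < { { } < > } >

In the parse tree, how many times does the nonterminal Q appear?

4

[P [Q < [P [Q { [P [Q { }] [P [Q < >]]] }]] >]]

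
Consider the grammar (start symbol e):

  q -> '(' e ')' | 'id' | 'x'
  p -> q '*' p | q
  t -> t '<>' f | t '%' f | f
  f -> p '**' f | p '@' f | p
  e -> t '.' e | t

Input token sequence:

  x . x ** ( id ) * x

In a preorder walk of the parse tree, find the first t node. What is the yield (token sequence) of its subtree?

[e [t [f [p [q x]]]] . [e [t [f [p [q x]] ** [f [p [q ( [e [t [f [p [q id]]]]] )] * [p [q x]]]]]]]]

x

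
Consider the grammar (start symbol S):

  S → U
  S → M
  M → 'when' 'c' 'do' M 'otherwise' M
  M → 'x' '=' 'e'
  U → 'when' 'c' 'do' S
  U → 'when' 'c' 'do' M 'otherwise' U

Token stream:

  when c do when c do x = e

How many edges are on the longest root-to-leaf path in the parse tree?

6

[S [U when c do [S [U when c do [S [M x = e]]]]]]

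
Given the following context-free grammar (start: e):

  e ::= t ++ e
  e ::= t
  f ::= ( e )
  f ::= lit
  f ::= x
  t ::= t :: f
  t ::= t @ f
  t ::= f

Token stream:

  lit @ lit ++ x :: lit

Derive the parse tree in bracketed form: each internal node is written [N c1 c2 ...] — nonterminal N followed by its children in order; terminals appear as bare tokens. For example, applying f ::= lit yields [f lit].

[e [t [t [f lit]] @ [f lit]] ++ [e [t [t [f x]] :: [f lit]]]]

e
t ++ e
t @ f ++ e
f @ f ++ e
lit @ f ++ e
lit @ lit ++ e
lit @ lit ++ t
lit @ lit ++ t :: f
lit @ lit ++ f :: f
lit @ lit ++ x :: f
lit @ lit ++ x :: lit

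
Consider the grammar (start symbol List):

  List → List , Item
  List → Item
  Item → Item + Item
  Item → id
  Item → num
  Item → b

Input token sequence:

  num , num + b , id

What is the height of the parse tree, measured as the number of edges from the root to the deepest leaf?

4

[List [List [List [Item num]] , [Item [Item num] + [Item b]]] , [Item id]]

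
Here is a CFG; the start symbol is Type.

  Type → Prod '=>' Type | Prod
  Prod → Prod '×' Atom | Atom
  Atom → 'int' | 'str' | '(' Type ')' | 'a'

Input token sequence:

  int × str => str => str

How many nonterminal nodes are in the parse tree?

11

[Type [Prod [Prod [Atom int]] × [Atom str]] => [Type [Prod [Atom str]] => [Type [Prod [Atom str]]]]]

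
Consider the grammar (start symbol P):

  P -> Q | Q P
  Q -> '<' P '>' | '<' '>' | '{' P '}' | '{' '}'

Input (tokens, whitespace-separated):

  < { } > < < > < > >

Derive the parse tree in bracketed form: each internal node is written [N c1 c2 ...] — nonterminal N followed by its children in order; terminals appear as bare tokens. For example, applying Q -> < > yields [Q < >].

[P [Q < [P [Q { }]] >] [P [Q < [P [Q < >] [P [Q < >]]] >]]]

P
Q P
< P > P
< Q > P
< { } > P
< { } > Q
< { } > < P >
< { } > < Q P >
< { } > < < > P >
< { } > < < > Q >
< { } > < < > < > >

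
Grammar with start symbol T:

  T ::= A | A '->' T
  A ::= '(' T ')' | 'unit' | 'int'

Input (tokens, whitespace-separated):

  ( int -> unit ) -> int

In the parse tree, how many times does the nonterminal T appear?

[T [A ( [T [A int] -> [T [A unit]]] )] -> [T [A int]]]

4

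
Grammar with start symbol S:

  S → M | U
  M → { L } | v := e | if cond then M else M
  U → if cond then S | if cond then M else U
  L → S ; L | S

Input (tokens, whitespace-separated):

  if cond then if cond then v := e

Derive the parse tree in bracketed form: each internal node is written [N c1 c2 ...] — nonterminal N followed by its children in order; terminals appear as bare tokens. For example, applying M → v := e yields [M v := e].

S
U
if cond then S
if cond then U
if cond then if cond then S
if cond then if cond then M
if cond then if cond then v := e

[S [U if cond then [S [U if cond then [S [M v := e]]]]]]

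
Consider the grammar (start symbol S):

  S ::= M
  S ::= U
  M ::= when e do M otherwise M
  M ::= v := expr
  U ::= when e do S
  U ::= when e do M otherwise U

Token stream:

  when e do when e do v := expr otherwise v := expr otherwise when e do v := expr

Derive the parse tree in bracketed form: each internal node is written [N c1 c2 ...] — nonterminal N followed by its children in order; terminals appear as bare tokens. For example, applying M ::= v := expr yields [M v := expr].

S
U
when e do M otherwise U
when e do when e do M otherwise M otherwise U
when e do when e do v := expr otherwise M otherwise U
when e do when e do v := expr otherwise v := expr otherwise U
when e do when e do v := expr otherwise v := expr otherwise when e do S
when e do when e do v := expr otherwise v := expr otherwise when e do M
when e do when e do v := expr otherwise v := expr otherwise when e do v := expr

[S [U when e do [M when e do [M v := expr] otherwise [M v := expr]] otherwise [U when e do [S [M v := expr]]]]]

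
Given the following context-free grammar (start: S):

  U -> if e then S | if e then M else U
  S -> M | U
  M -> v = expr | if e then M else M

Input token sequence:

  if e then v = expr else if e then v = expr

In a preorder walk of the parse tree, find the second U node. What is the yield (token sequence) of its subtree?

if e then v = expr

[S [U if e then [M v = expr] else [U if e then [S [M v = expr]]]]]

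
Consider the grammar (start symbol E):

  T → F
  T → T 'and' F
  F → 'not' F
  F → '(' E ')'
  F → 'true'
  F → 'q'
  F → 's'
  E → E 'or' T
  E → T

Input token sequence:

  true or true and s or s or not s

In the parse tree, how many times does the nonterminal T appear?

5

[E [E [E [E [T [F true]]] or [T [T [F true]] and [F s]]] or [T [F s]]] or [T [F not [F s]]]]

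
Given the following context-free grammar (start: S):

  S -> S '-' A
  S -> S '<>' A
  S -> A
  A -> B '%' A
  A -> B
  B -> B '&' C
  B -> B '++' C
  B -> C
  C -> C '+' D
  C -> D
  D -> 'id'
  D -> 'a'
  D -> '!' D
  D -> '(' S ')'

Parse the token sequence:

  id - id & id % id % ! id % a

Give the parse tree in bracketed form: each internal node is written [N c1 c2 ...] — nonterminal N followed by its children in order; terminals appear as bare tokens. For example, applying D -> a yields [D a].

[S [S [A [B [C [D id]]]]] - [A [B [B [C [D id]]] & [C [D id]]] % [A [B [C [D id]]] % [A [B [C [D ! [D id]]]] % [A [B [C [D a]]]]]]]]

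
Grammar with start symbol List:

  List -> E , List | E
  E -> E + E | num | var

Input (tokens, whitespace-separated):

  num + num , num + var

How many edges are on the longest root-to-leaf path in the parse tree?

4

[List [E [E num] + [E num]] , [List [E [E num] + [E var]]]]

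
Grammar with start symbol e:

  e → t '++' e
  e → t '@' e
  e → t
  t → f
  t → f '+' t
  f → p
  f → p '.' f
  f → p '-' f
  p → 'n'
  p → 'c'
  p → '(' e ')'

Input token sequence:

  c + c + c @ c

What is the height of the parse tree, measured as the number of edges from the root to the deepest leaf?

[e [t [f [p c]] + [t [f [p c]] + [t [f [p c]]]]] @ [e [t [f [p c]]]]]

6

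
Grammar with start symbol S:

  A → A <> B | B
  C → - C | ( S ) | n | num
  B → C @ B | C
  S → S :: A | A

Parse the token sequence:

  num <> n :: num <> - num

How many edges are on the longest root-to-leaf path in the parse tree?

[S [S [A [A [B [C num]]] <> [B [C n]]]] :: [A [A [B [C num]]] <> [B [C - [C num]]]]]

6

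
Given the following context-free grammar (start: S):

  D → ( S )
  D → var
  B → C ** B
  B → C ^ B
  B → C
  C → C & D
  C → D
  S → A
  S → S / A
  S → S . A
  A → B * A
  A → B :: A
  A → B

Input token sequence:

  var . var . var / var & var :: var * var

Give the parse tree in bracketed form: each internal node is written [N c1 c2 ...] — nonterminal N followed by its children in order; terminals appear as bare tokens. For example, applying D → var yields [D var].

[S [S [S [S [A [B [C [D var]]]]] . [A [B [C [D var]]]]] . [A [B [C [D var]]]]] / [A [B [C [C [D var]] & [D var]]] :: [A [B [C [D var]]] * [A [B [C [D var]]]]]]]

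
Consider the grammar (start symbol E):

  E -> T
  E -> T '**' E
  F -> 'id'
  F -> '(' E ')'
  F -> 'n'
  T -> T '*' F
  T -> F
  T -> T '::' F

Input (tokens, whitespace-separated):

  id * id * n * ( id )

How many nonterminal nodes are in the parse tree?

12

[E [T [T [T [T [F id]] * [F id]] * [F n]] * [F ( [E [T [F id]]] )]]]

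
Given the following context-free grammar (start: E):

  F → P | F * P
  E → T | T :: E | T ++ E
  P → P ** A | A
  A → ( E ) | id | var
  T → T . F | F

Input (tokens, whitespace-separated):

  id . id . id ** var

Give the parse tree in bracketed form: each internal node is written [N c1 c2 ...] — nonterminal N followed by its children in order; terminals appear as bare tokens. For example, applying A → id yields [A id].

[E [T [T [T [F [P [A id]]]] . [F [P [A id]]]] . [F [P [P [A id]] ** [A var]]]]]

E
T
T . F
T . F . F
F . F . F
P . F . F
A . F . F
id . F . F
id . P . F
id . A . F
id . id . F
id . id . P
id . id . P ** A
id . id . A ** A
id . id . id ** A
id . id . id ** var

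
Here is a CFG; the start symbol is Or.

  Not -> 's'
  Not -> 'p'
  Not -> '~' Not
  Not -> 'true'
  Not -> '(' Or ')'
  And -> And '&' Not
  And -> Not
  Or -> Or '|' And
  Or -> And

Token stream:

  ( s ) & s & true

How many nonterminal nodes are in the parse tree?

10

[Or [And [And [And [Not ( [Or [And [Not s]]] )]] & [Not s]] & [Not true]]]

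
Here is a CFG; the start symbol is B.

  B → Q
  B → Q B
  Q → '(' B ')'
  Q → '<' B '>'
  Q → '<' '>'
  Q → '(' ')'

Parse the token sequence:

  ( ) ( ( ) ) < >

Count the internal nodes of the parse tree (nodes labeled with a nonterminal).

8

[B [Q ( )] [B [Q ( [B [Q ( )]] )] [B [Q < >]]]]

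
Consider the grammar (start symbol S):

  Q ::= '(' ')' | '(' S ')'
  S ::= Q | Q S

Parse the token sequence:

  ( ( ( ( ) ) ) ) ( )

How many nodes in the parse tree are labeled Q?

[S [Q ( [S [Q ( [S [Q ( [S [Q ( )]] )]] )]] )] [S [Q ( )]]]

5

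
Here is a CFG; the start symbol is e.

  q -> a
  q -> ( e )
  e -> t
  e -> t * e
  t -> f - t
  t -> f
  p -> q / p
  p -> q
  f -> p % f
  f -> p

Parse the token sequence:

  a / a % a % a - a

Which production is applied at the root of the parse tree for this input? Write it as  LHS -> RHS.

[e [t [f [p [q a] / [p [q a]]] % [f [p [q a]] % [f [p [q a]]]]] - [t [f [p [q a]]]]]]

e -> t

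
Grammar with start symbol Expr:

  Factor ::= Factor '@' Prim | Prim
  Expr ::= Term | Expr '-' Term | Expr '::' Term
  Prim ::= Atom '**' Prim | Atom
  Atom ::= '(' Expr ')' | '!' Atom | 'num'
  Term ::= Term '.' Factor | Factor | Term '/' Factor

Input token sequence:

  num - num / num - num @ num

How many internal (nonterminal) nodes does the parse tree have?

22

[Expr [Expr [Expr [Term [Factor [Prim [Atom num]]]]] - [Term [Term [Factor [Prim [Atom num]]]] / [Factor [Prim [Atom num]]]]] - [Term [Factor [Factor [Prim [Atom num]]] @ [Prim [Atom num]]]]]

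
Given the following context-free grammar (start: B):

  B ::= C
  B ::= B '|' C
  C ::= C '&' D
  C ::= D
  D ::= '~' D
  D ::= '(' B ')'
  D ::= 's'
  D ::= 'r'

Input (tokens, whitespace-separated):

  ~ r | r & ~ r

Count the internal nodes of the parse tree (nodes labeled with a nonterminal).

[B [B [C [D ~ [D r]]]] | [C [C [D r]] & [D ~ [D r]]]]

10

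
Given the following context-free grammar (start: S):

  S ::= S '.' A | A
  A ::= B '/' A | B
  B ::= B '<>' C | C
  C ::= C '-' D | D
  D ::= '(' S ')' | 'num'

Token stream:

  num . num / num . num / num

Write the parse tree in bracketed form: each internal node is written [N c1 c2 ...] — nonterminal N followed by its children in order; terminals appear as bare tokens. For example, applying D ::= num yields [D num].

[S [S [S [A [B [C [D num]]]]] . [A [B [C [D num]]] / [A [B [C [D num]]]]]] . [A [B [C [D num]]] / [A [B [C [D num]]]]]]

S
S . A
S . A . A
A . A . A
B . A . A
C . A . A
D . A . A
num . A . A
num . B / A . A
num . C / A . A
num . D / A . A
num . num / A . A
num . num / B . A
num . num / C . A
num . num / D . A
num . num / num . A
num . num / num . B / A
num . num / num . C / A
num . num / num . D / A
num . num / num . num / A
num . num / num . num / B
num . num / num . num / C
num . num / num . num / D
num . num / num . num / num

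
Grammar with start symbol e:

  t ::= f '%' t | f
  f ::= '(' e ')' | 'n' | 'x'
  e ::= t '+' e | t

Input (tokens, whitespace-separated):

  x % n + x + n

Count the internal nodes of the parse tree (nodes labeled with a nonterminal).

11

[e [t [f x] % [t [f n]]] + [e [t [f x]] + [e [t [f n]]]]]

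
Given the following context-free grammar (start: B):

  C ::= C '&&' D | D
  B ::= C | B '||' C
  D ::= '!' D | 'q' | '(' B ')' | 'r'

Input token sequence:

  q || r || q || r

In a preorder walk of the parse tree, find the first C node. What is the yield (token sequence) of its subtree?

[B [B [B [B [C [D q]]] || [C [D r]]] || [C [D q]]] || [C [D r]]]

q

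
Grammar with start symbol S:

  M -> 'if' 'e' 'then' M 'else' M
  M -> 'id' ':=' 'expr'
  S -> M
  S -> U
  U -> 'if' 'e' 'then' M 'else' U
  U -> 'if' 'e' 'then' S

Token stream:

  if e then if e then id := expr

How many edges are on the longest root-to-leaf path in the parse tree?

[S [U if e then [S [U if e then [S [M id := expr]]]]]]

6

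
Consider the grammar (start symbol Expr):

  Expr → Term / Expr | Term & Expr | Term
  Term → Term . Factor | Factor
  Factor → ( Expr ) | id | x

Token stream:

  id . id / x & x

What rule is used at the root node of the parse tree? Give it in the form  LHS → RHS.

Expr → Term / Expr

[Expr [Term [Term [Factor id]] . [Factor id]] / [Expr [Term [Factor x]] & [Expr [Term [Factor x]]]]]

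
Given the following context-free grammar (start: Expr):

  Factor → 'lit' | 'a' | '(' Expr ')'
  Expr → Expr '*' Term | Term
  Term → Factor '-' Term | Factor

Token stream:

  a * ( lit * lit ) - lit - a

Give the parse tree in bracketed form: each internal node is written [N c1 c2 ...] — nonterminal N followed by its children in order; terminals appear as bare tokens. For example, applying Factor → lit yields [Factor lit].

[Expr [Expr [Term [Factor a]]] * [Term [Factor ( [Expr [Expr [Term [Factor lit]]] * [Term [Factor lit]]] )] - [Term [Factor lit] - [Term [Factor a]]]]]

Expr
Expr * Term
Term * Term
Factor * Term
a * Term
a * Factor - Term
a * ( Expr ) - Term
a * ( Expr * Term ) - Term
a * ( Term * Term ) - Term
a * ( Factor * Term ) - Term
a * ( lit * Term ) - Term
a * ( lit * Factor ) - Term
a * ( lit * lit ) - Term
a * ( lit * lit ) - Factor - Term
a * ( lit * lit ) - lit - Term
a * ( lit * lit ) - lit - Factor
a * ( lit * lit ) - lit - a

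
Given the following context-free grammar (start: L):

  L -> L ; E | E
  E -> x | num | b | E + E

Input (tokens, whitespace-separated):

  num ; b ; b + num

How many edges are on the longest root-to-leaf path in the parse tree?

[L [L [L [E num]] ; [E b]] ; [E [E b] + [E num]]]

4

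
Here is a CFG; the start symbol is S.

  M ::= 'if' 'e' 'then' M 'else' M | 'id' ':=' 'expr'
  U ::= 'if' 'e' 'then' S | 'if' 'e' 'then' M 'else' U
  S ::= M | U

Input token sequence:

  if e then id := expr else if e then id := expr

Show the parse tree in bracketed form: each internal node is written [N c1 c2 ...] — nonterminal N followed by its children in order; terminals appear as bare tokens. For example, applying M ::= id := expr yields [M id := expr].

[S [U if e then [M id := expr] else [U if e then [S [M id := expr]]]]]

S
U
if e then M else U
if e then id := expr else U
if e then id := expr else if e then S
if e then id := expr else if e then M
if e then id := expr else if e then id := expr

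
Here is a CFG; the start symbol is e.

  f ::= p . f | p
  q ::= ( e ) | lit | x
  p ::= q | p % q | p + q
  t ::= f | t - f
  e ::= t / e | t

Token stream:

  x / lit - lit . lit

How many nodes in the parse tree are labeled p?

4

[e [t [f [p [q x]]]] / [e [t [t [f [p [q lit]]]] - [f [p [q lit]] . [f [p [q lit]]]]]]]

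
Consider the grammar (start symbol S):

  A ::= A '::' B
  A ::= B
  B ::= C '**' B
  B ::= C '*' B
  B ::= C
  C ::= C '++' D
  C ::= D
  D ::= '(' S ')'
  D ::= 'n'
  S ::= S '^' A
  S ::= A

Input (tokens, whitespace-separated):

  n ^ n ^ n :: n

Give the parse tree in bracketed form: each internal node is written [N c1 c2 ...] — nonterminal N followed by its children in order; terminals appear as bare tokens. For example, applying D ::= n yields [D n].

S
S ^ A
S ^ A ^ A
A ^ A ^ A
B ^ A ^ A
C ^ A ^ A
D ^ A ^ A
n ^ A ^ A
n ^ B ^ A
n ^ C ^ A
n ^ D ^ A
n ^ n ^ A
n ^ n ^ A :: B
n ^ n ^ B :: B
n ^ n ^ C :: B
n ^ n ^ D :: B
n ^ n ^ n :: B
n ^ n ^ n :: C
n ^ n ^ n :: D
n ^ n ^ n :: n

[S [S [S [A [B [C [D n]]]]] ^ [A [B [C [D n]]]]] ^ [A [A [B [C [D n]]]] :: [B [C [D n]]]]]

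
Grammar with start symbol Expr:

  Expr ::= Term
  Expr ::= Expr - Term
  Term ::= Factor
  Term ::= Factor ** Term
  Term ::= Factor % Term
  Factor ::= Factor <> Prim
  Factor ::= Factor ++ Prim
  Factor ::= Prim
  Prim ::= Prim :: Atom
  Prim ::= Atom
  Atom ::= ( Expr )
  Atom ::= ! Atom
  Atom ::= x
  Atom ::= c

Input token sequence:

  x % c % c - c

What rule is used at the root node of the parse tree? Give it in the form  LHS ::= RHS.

[Expr [Expr [Term [Factor [Prim [Atom x]]] % [Term [Factor [Prim [Atom c]]] % [Term [Factor [Prim [Atom c]]]]]]] - [Term [Factor [Prim [Atom c]]]]]

Expr ::= Expr - Term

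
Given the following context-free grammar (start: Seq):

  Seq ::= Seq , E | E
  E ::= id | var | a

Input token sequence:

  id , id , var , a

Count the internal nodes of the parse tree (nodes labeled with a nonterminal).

8

[Seq [Seq [Seq [Seq [E id]] , [E id]] , [E var]] , [E a]]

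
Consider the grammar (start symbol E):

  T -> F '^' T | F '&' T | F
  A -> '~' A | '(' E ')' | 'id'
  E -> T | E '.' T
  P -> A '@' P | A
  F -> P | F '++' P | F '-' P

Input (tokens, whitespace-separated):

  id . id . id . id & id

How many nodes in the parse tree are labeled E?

[E [E [E [E [T [F [P [A id]]]]] . [T [F [P [A id]]]]] . [T [F [P [A id]]]]] . [T [F [P [A id]]] & [T [F [P [A id]]]]]]

4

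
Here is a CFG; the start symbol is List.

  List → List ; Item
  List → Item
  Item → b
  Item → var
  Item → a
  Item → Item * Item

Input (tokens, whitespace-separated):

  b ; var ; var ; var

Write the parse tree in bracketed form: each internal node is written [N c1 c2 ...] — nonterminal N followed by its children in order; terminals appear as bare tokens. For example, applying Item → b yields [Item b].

List
List ; Item
List ; Item ; Item
List ; Item ; Item ; Item
Item ; Item ; Item ; Item
b ; Item ; Item ; Item
b ; var ; Item ; Item
b ; var ; var ; Item
b ; var ; var ; var

[List [List [List [List [Item b]] ; [Item var]] ; [Item var]] ; [Item var]]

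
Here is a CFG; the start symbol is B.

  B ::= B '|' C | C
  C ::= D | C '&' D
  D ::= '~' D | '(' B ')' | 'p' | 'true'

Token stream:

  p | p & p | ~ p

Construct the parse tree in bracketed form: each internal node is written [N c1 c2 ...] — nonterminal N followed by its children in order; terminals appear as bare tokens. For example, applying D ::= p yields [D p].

[B [B [B [C [D p]]] | [C [C [D p]] & [D p]]] | [C [D ~ [D p]]]]

B
B | C
B | C | C
C | C | C
D | C | C
p | C | C
p | C & D | C
p | D & D | C
p | p & D | C
p | p & p | C
p | p & p | D
p | p & p | ~ D
p | p & p | ~ p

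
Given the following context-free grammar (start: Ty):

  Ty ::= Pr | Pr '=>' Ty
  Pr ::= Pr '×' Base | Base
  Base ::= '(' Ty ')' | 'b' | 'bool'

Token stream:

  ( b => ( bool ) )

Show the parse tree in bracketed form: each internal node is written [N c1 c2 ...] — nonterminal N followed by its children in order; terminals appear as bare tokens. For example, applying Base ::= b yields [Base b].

Ty
Pr
Base
( Ty )
( Pr => Ty )
( Base => Ty )
( b => Ty )
( b => Pr )
( b => Base )
( b => ( Ty ) )
( b => ( Pr ) )
( b => ( Base ) )
( b => ( bool ) )

[Ty [Pr [Base ( [Ty [Pr [Base b]] => [Ty [Pr [Base ( [Ty [Pr [Base bool]]] )]]]] )]]]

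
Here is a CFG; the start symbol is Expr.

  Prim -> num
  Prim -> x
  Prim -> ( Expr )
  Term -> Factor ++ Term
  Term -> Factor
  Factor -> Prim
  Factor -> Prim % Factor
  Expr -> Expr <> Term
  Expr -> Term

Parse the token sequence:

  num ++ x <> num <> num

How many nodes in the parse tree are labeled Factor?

[Expr [Expr [Expr [Term [Factor [Prim num]] ++ [Term [Factor [Prim x]]]]] <> [Term [Factor [Prim num]]]] <> [Term [Factor [Prim num]]]]

4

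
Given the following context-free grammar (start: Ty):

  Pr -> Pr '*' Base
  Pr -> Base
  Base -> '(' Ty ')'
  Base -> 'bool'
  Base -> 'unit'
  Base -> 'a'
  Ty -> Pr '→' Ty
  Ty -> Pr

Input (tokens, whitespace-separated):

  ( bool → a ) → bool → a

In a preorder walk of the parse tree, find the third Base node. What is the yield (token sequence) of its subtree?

[Ty [Pr [Base ( [Ty [Pr [Base bool]] → [Ty [Pr [Base a]]]] )]] → [Ty [Pr [Base bool]] → [Ty [Pr [Base a]]]]]

a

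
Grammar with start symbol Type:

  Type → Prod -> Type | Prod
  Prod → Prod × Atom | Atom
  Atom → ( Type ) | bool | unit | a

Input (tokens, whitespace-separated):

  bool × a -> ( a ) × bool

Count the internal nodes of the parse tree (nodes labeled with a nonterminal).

[Type [Prod [Prod [Atom bool]] × [Atom a]] -> [Type [Prod [Prod [Atom ( [Type [Prod [Atom a]]] )]] × [Atom bool]]]]

13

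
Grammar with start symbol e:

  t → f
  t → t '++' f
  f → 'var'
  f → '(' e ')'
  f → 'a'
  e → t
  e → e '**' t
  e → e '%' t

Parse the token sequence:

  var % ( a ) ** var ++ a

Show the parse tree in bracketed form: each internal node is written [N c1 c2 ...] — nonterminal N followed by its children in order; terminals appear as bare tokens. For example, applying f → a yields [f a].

[e [e [e [t [f var]]] % [t [f ( [e [t [f a]]] )]]] ** [t [t [f var]] ++ [f a]]]

e
e ** t
e % t ** t
t % t ** t
f % t ** t
var % t ** t
var % f ** t
var % ( e ) ** t
var % ( t ) ** t
var % ( f ) ** t
var % ( a ) ** t
var % ( a ) ** t ++ f
var % ( a ) ** f ++ f
var % ( a ) ** var ++ f
var % ( a ) ** var ++ a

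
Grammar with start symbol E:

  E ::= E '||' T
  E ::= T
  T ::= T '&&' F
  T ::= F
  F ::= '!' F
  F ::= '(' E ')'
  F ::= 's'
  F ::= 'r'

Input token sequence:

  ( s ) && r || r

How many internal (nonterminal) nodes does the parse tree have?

[E [E [T [T [F ( [E [T [F s]]] )]] && [F r]]] || [T [F r]]]

11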